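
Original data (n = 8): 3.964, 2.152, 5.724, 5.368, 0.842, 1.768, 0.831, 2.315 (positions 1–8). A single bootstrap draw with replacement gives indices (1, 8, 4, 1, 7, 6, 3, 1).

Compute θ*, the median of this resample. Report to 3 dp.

θ* = 3.964

Resample values: 3.964, 2.315, 5.368, 3.964, 0.831, 1.768, 5.724, 3.964.
Sorted: 0.831, 1.768, 2.315, 3.964, 3.964, 3.964, 5.368, 5.724
Median = average of the two middle values = 3.964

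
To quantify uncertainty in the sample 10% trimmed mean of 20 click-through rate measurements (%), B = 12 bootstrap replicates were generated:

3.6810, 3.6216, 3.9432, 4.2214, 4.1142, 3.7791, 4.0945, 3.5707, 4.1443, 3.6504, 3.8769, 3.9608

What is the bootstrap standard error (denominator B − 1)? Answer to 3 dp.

Bootstrap SE is the standard deviation of the 12 replicate 10% trimmed means.
Mean of replicates: (3.6810 + 3.6216 + 3.9432 + 4.2214 + 4.1142 + 3.7791 + 4.0945 + 3.5707 + 4.1443 + 3.6504 + 3.8769 + 3.9608) / 12 = 46.65810 / 12 = 3.88817
Sum of squared deviations: (−0.20717)² + (−0.26658)² + (+0.05503)² + (+0.33323)² + (+0.22603)² + (−0.10907)² + (+0.20633)² + (−0.31747)² + (+0.25613)² + (−0.23778)² + (−0.01127)² + (+0.07262)² = 0.56193
Variance = 0.56193 / 11 = 0.05108
SE* = √0.05108

SE* = 0.226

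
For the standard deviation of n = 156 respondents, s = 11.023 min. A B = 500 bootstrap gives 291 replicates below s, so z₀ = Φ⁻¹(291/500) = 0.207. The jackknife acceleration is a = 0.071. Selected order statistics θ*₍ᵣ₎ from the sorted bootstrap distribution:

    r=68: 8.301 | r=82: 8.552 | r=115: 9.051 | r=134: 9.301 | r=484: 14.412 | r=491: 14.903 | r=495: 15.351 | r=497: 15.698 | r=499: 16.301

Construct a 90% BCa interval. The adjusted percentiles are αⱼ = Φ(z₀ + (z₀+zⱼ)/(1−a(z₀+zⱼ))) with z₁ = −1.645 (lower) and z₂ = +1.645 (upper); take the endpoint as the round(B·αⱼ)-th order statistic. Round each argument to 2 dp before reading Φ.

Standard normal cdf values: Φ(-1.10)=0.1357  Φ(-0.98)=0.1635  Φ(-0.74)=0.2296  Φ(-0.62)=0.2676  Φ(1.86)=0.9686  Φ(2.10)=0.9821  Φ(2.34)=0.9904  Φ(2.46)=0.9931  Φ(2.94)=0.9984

Lower: z₀ + z₁ = 0.207 + (-1.645) = -1.438; 1 − a(z₀+z₁) = 1 − (0.071)(-1.438) = 1.1021; argument = 0.207 + (-1.438)/1.1021 = -1.0978 → -1.10.
α₁ = Φ(-1.10) = 0.1357; rank = round(500 × 0.1357) = 68; θ*₍68₎ = 8.301.
Upper: z₀ + z₂ = 1.852; 1 − a(z₀+z₂) = 0.8685; argument = 2.3394 → 2.34; α₂ = 0.9904; rank = 495; θ*₍495₎ = 15.351.

(8.301, 15.351)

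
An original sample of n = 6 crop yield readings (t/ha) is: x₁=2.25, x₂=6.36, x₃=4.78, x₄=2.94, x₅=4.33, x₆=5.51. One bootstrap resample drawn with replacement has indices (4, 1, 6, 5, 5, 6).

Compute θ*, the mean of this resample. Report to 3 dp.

θ* = 4.145

Resample values: 2.94, 2.25, 5.51, 4.33, 4.33, 5.51.
Mean = (2.94 + 2.25 + 5.51 + 4.33 + 4.33 + 5.51) / 6 = 24.870 / 6 = 4.145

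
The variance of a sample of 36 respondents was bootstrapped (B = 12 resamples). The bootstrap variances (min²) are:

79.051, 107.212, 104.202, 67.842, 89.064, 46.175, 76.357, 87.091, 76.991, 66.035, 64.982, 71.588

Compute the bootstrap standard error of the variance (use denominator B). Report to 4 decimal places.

Bootstrap SE is the standard deviation of the 12 replicate variances.
Mean of replicates: (79.051 + 107.212 + 104.202 + 67.842 + 89.064 + 46.175 + 76.357 + 87.091 + 76.991 + 66.035 + 64.982 + 71.588) / 12 = 936.59000 / 12 = 78.04917
Sum of squared deviations: (+1.00183)² + (+29.16283)² + (+26.15283)² + (−10.20717)² + (+11.01483)² + (−31.87417)² + (−1.69217)² + (+9.04183)² + (−1.05817)² + (−12.01417)² + (−13.06717)² + (−6.46117)² = 3219.49613
Variance = 3219.49613 / 12 = 268.29134
SE* = √268.29134

SE* = 16.3796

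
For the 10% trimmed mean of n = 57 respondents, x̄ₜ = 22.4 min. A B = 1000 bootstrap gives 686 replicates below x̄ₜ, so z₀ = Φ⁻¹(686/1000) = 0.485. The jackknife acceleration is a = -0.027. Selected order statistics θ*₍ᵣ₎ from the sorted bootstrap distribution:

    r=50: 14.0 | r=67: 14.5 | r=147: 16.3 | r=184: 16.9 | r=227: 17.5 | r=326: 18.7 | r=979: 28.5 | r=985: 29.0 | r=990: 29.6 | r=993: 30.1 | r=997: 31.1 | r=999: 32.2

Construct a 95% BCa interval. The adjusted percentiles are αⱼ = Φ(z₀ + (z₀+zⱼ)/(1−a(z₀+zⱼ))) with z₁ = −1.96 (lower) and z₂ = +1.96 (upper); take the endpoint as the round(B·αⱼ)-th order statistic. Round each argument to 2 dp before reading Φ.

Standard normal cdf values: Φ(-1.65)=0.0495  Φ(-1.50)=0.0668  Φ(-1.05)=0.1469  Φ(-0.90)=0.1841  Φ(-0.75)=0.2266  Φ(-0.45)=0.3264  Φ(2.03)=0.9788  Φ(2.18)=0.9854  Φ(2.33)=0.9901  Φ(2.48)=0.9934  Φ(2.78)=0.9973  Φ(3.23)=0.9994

(16.3, 31.1)

Lower: z₀ + z₁ = 0.485 + (-1.960) = -1.475; 1 − a(z₀+z₁) = 1 − (-0.027)(-1.475) = 0.9602; argument = 0.485 + (-1.475)/0.9602 = -1.0512 → -1.05.
α₁ = Φ(-1.05) = 0.1469; rank = round(1000 × 0.1469) = 147; θ*₍147₎ = 16.3.
Upper: z₀ + z₂ = 2.445; 1 − a(z₀+z₂) = 1.0660; argument = 2.7786 → 2.78; α₂ = 0.9973; rank = 997; θ*₍997₎ = 31.1.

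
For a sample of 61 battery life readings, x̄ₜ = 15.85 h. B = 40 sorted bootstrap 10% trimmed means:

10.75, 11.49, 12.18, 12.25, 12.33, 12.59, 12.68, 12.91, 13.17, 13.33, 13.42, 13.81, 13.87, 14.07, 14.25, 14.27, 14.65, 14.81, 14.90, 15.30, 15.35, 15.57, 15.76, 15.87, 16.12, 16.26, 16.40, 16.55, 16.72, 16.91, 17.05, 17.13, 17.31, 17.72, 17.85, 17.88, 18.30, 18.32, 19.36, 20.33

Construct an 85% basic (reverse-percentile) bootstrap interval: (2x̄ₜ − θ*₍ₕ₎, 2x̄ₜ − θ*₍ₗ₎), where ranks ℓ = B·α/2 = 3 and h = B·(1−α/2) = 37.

(13.40, 19.52)

Percentile endpoints at ranks 3 and 37: θ*₍3₎ = 12.18, θ*₍37₎ = 18.30.
Basic interval reflects these around x̄ₜ:
  lower = 2 × 15.85 − 18.30 = 13.40
  upper = 2 × 15.85 − 12.18 = 19.52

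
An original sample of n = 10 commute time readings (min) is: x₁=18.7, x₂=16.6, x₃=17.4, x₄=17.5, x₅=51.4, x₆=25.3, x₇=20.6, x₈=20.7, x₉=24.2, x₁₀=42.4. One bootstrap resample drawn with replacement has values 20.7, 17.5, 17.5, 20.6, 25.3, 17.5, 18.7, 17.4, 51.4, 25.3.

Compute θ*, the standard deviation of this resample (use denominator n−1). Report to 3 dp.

Mean = 23.1900; sum of squared deviations = 968.4290
s² = 968.4290 / 9 = 107.6032
s = √107.6032 = 10.373

θ* = 10.373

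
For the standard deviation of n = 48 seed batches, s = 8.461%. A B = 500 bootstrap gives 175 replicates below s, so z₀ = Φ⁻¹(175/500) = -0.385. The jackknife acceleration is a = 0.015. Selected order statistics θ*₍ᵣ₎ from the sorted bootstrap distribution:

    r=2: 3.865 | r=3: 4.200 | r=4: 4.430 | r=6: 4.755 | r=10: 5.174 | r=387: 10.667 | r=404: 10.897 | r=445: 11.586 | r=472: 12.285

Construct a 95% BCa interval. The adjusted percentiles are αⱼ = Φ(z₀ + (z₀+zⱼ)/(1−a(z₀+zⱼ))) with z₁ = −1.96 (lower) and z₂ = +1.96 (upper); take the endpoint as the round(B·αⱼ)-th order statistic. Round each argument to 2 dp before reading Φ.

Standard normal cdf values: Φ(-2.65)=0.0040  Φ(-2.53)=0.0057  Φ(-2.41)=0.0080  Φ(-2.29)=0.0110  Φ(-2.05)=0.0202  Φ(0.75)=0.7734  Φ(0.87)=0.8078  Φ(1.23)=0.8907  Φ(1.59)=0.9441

(3.865, 11.586)

Lower: z₀ + z₁ = -0.385 + (-1.960) = -2.345; 1 − a(z₀+z₁) = 1 − (0.015)(-2.345) = 1.0352; argument = -0.385 + (-2.345)/1.0352 = -2.6503 → -2.65.
α₁ = Φ(-2.65) = 0.0040; rank = round(500 × 0.0040) = 2; θ*₍2₎ = 3.865.
Upper: z₀ + z₂ = 1.575; 1 − a(z₀+z₂) = 0.9764; argument = 1.2281 → 1.23; α₂ = 0.8907; rank = 445; θ*₍445₎ = 11.586.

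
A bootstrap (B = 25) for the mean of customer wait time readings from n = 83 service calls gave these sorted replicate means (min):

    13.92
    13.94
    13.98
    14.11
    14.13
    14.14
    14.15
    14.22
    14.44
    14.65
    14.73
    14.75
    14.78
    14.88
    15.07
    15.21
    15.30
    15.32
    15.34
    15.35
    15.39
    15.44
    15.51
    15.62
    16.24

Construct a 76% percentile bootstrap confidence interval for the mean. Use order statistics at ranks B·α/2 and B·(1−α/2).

α = 0.24; lower rank = 25 × 0.120 = 3; upper rank = 25 × 0.880 = 22.
The 3rd smallest replicate is 13.98; the 22nd is 15.44.

(13.98, 15.44)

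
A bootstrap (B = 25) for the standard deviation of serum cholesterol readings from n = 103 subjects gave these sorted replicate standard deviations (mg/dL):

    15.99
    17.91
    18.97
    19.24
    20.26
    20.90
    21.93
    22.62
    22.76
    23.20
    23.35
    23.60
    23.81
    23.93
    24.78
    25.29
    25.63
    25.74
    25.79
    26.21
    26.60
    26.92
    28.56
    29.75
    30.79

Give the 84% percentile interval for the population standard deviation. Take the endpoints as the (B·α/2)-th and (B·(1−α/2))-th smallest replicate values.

α = 0.16; lower rank = 25 × 0.080 = 2; upper rank = 25 × 0.920 = 23.
The 2nd smallest replicate is 17.91; the 23rd is 28.56.

(17.91, 28.56)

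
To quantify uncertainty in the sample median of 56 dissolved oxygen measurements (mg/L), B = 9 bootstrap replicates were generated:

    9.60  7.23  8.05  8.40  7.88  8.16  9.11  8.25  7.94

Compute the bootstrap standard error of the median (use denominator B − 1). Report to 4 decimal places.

Bootstrap SE is the standard deviation of the 9 replicate medians.
Mean of replicates: (9.60 + 7.23 + 8.05 + 8.40 + 7.88 + 8.16 + 9.11 + 8.25 + 7.94) / 9 = 74.62000 / 9 = 8.29111
Sum of squared deviations: (+1.30889)² + (−1.06111)² + (−0.24111)² + (+0.10889)² + (−0.41111)² + (−0.13111)² + (+0.81889)² + (−0.04111)² + (−0.35111)² = 3.89089
Variance = 3.89089 / 8 = 0.48636
SE* = √0.48636

SE* = 0.6974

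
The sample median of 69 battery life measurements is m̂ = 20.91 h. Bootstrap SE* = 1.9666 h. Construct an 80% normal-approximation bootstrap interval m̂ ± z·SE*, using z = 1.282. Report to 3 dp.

Margin = 1.282 × 1.9666 = 2.5212
Interval: 20.91 ± 2.5212

(18.389, 23.431)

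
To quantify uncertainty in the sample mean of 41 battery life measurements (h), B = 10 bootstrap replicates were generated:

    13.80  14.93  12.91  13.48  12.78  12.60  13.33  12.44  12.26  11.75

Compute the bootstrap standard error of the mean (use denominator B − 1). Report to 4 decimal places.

Bootstrap SE is the standard deviation of the 10 replicate means.
Mean of replicates: (13.80 + 14.93 + 12.91 + 13.48 + 12.78 + 12.60 + 13.33 + 12.44 + 12.26 + 11.75) / 10 = 130.28000 / 10 = 13.02800
Sum of squared deviations: (+0.77200)² + (+1.90200)² + (−0.11800)² + (+0.45200)² + (−0.24800)² + (−0.42800)² + (+0.30200)² + (−0.58800)² + (−0.76800)² + (−1.27800)² = 7.33656
Variance = 7.33656 / 9 = 0.81517
SE* = √0.81517

SE* = 0.9029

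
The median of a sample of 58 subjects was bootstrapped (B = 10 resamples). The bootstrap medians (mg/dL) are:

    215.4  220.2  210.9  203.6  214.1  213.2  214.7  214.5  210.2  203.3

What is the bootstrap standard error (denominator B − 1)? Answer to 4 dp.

Bootstrap SE is the standard deviation of the 10 replicate medians.
Mean of replicates: (215.4 + 220.2 + 210.9 + 203.6 + 214.1 + 213.2 + 214.7 + 214.5 + 210.2 + 203.3) / 10 = 2120.10000 / 10 = 212.01000
Sum of squared deviations: (+3.39000)² + (+8.19000)² + (−1.11000)² + (−8.41000)² + (+2.09000)² + (+1.19000)² + (+2.69000)² + (+2.49000)² + (−1.81000)² + (−8.71000)² = 248.88900
Variance = 248.88900 / 9 = 27.65433
SE* = √27.65433

SE* = 5.2587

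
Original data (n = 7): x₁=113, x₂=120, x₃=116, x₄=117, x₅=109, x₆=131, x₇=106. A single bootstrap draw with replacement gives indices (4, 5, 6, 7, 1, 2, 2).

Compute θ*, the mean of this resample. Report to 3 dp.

Resample values: 117, 109, 131, 106, 113, 120, 120.
Mean = (117 + 109 + 131 + 106 + 113 + 120 + 120) / 7 = 816.0 / 7 = 116.571

θ* = 116.571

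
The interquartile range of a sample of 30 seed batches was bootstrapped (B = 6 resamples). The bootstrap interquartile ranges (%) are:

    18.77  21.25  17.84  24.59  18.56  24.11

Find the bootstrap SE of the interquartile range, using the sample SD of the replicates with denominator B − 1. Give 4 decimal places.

SE* = 2.9464

Bootstrap SE is the standard deviation of the 6 replicate interquartile ranges.
Mean of replicates: (18.77 + 21.25 + 17.84 + 24.59 + 18.56 + 24.11) / 6 = 125.12000 / 6 = 20.85333
Sum of squared deviations: (−2.08333)² + (+0.39667)² + (−3.01333)² + (+3.73667)² + (−2.29333)² + (+3.25667)² = 43.40573
Variance = 43.40573 / 5 = 8.68115
SE* = √8.68115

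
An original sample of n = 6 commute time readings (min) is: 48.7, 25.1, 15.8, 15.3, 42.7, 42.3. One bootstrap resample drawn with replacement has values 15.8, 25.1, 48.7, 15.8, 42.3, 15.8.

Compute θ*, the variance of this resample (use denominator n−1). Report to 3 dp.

θ* = 216.907

Mean = 27.2500; sum of squared deviations = 1084.5350
s² = 1084.5350 / 5 = 216.9070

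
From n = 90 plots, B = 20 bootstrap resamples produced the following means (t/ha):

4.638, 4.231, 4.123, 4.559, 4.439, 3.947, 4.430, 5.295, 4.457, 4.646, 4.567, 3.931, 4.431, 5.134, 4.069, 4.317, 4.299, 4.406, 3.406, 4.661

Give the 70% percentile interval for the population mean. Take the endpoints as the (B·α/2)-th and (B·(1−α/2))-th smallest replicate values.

(3.947, 4.646)

Sorted replicates: 3.406, 3.931, 3.947, 4.069, 4.123, 4.231, 4.299, 4.317, 4.406, 4.430, 4.431, 4.439, 4.457, 4.559, 4.567, 4.638, 4.646, 4.661, 5.134, 5.295
α = 0.30; lower rank = 20 × 0.150 = 3; upper rank = 20 × 0.850 = 17.
The 3rd smallest replicate is 3.947; the 17th is 4.646.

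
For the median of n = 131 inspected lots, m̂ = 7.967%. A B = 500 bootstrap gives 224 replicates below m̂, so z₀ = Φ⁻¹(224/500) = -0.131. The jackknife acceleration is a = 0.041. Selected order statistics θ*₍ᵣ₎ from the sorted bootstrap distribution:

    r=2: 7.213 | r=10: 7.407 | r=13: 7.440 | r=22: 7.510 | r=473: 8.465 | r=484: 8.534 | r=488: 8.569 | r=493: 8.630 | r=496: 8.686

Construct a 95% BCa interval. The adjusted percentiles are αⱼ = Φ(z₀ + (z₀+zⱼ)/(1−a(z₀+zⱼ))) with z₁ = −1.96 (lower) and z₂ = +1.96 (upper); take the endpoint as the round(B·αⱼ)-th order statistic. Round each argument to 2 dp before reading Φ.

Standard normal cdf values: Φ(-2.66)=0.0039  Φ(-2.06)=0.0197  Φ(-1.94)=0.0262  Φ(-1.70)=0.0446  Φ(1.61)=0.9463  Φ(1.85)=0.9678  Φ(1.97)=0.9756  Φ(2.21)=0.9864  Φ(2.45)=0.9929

Lower: z₀ + z₁ = -0.131 + (-1.960) = -2.091; 1 − a(z₀+z₁) = 1 − (0.041)(-2.091) = 1.0857; argument = -0.131 + (-2.091)/1.0857 = -2.0569 → -2.06.
α₁ = Φ(-2.06) = 0.0197; rank = round(500 × 0.0197) = 10; θ*₍10₎ = 7.407.
Upper: z₀ + z₂ = 1.829; 1 − a(z₀+z₂) = 0.9250; argument = 1.8463 → 1.85; α₂ = 0.9678; rank = 484; θ*₍484₎ = 8.534.

(7.407, 8.534)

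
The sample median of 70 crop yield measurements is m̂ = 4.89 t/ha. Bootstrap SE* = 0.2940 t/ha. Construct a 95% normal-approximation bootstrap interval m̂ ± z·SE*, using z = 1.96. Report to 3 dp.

(4.314, 5.466)

Margin = 1.96 × 0.2940 = 0.5762
Interval: 4.89 ± 0.5762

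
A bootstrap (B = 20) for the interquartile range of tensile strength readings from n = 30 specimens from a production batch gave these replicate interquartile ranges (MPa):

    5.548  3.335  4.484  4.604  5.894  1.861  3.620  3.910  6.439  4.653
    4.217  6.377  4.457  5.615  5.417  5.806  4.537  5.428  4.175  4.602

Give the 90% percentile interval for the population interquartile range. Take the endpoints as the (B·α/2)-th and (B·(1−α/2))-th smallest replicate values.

Sorted replicates: 1.861, 3.335, 3.620, 3.910, 4.175, 4.217, 4.457, 4.484, 4.537, 4.602, 4.604, 4.653, 5.417, 5.428, 5.548, 5.615, 5.806, 5.894, 6.377, 6.439
α = 0.10; lower rank = 20 × 0.050 = 1; upper rank = 20 × 0.950 = 19.
The 1st smallest replicate is 1.861; the 19th is 6.377.

(1.861, 6.377)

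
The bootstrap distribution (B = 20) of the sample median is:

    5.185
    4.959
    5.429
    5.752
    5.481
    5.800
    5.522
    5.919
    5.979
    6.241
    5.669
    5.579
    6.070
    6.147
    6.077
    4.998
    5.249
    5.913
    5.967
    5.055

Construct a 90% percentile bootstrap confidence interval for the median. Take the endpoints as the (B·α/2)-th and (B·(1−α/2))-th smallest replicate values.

Sorted replicates: 4.959, 4.998, 5.055, 5.185, 5.249, 5.429, 5.481, 5.522, 5.579, 5.669, 5.752, 5.800, 5.913, 5.919, 5.967, 5.979, 6.070, 6.077, 6.147, 6.241
α = 0.10; lower rank = 20 × 0.050 = 1; upper rank = 20 × 0.950 = 19.
The 1st smallest replicate is 4.959; the 19th is 6.147.

(4.959, 6.147)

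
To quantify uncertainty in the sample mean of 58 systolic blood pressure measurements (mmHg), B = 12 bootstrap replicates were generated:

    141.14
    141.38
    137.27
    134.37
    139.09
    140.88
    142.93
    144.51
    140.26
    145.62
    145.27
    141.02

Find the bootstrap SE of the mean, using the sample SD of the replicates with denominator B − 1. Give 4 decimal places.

SE* = 3.2699

Bootstrap SE is the standard deviation of the 12 replicate means.
Mean of replicates: (141.14 + 141.38 + 137.27 + 134.37 + 139.09 + 140.88 + 142.93 + 144.51 + 140.26 + 145.62 + 145.27 + 141.02) / 12 = 1693.74000 / 12 = 141.14500
Sum of squared deviations: (−0.00500)² + (+0.23500)² + (−3.87500)² + (−6.77500)² + (−2.05500)² + (−0.26500)² + (+1.78500)² + (+3.36500)² + (−0.88500)² + (+4.47500)² + (+4.12500)² + (−0.12500)² = 117.61430
Variance = 117.61430 / 11 = 10.69221
SE* = √10.69221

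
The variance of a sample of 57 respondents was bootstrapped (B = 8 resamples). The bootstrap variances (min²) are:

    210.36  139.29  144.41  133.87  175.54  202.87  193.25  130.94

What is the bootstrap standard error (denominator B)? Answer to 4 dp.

SE* = 30.8242

Bootstrap SE is the standard deviation of the 8 replicate variances.
Mean of replicates: (210.36 + 139.29 + 144.41 + 133.87 + 175.54 + 202.87 + 193.25 + 130.94) / 8 = 1330.53000 / 8 = 166.31625
Sum of squared deviations: (+44.04375)² + (−27.02625)² + (−21.90625)² + (−32.44625)² + (+9.22375)² + (+36.55375)² + (+26.93375)² + (−35.37625)² = 7601.07319
Variance = 7601.07319 / 8 = 950.13415
SE* = √950.13415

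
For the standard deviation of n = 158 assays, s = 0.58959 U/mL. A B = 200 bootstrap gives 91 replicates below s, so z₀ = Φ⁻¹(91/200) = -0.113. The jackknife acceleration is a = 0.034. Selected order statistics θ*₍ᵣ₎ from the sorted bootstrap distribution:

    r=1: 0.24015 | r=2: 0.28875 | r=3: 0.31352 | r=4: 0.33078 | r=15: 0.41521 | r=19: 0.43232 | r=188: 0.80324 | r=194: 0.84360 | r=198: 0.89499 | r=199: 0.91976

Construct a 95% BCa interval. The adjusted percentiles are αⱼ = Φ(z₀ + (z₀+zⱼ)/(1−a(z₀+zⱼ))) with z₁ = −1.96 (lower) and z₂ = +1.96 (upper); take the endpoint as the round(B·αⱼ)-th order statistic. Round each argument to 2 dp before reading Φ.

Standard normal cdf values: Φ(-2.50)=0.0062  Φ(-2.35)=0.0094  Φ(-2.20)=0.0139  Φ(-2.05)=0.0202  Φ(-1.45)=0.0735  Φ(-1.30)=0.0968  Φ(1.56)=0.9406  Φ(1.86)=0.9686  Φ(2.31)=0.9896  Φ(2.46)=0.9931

Lower: z₀ + z₁ = -0.113 + (-1.960) = -2.073; 1 − a(z₀+z₁) = 1 − (0.034)(-2.073) = 1.0705; argument = -0.113 + (-2.073)/1.0705 = -2.0495 → -2.05.
α₁ = Φ(-2.05) = 0.0202; rank = round(200 × 0.0202) = 4; θ*₍4₎ = 0.33078.
Upper: z₀ + z₂ = 1.847; 1 − a(z₀+z₂) = 0.9372; argument = 1.8578 → 1.86; α₂ = 0.9686; rank = 194; θ*₍194₎ = 0.84360.

(0.33078, 0.84360)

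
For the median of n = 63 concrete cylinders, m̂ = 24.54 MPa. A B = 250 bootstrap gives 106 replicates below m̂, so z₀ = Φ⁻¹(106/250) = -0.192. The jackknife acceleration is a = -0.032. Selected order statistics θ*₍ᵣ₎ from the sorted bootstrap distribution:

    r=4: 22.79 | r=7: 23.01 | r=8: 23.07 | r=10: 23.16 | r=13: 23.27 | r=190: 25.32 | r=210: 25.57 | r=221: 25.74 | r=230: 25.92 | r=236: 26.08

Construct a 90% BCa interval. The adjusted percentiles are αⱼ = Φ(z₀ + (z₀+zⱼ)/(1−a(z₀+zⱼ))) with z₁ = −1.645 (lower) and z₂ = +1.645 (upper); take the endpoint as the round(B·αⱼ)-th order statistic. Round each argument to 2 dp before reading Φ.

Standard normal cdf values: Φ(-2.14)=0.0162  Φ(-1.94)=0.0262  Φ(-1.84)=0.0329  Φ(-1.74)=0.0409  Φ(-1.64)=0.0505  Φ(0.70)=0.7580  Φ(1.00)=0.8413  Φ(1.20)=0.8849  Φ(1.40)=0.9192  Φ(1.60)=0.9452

(22.79, 25.74)

Lower: z₀ + z₁ = -0.192 + (-1.645) = -1.837; 1 − a(z₀+z₁) = 1 − (-0.032)(-1.837) = 0.9412; argument = -0.192 + (-1.837)/0.9412 = -2.1437 → -2.14.
α₁ = Φ(-2.14) = 0.0162; rank = round(250 × 0.0162) = 4; θ*₍4₎ = 22.79.
Upper: z₀ + z₂ = 1.453; 1 − a(z₀+z₂) = 1.0465; argument = 1.1964 → 1.20; α₂ = 0.8849; rank = 221; θ*₍221₎ = 25.74.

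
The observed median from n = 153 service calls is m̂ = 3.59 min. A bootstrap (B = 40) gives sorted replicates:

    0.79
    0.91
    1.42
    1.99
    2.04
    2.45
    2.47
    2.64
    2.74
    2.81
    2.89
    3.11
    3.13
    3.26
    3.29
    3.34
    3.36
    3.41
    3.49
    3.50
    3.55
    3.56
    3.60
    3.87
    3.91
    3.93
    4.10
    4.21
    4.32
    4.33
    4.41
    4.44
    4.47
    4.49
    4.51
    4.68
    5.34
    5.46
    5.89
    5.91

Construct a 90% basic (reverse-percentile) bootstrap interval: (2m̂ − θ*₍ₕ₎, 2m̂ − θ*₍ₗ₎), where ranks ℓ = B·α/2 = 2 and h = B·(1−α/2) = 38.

Percentile endpoints at ranks 2 and 38: θ*₍2₎ = 0.91, θ*₍38₎ = 5.46.
Basic interval reflects these around m̂:
  lower = 2 × 3.59 − 5.46 = 1.72
  upper = 2 × 3.59 − 0.91 = 6.27

(1.72, 6.27)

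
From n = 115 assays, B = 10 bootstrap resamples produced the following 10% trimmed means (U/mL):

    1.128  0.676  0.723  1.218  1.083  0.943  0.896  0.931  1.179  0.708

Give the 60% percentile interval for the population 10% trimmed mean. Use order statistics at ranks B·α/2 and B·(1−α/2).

(0.708, 1.128)

Sorted replicates: 0.676, 0.708, 0.723, 0.896, 0.931, 0.943, 1.083, 1.128, 1.179, 1.218
α = 0.40; lower rank = 10 × 0.200 = 2; upper rank = 10 × 0.800 = 8.
The 2nd smallest replicate is 0.708; the 8th is 1.128.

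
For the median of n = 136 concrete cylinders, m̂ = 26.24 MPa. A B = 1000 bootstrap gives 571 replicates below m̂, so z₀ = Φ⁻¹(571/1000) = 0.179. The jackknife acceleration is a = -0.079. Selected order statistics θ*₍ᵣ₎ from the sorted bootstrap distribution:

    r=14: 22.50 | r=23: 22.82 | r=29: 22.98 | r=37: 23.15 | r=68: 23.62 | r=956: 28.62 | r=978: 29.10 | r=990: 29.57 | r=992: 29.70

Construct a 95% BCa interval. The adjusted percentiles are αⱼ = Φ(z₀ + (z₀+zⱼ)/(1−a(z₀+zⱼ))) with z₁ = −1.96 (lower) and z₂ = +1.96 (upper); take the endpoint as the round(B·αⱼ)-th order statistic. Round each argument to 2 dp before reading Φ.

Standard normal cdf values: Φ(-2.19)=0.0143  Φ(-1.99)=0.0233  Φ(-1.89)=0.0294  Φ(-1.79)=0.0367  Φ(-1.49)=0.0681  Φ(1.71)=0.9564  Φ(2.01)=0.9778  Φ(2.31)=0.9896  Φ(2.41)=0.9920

(22.98, 29.10)

Lower: z₀ + z₁ = 0.179 + (-1.960) = -1.781; 1 − a(z₀+z₁) = 1 − (-0.079)(-1.781) = 0.8593; argument = 0.179 + (-1.781)/0.8593 = -1.8936 → -1.89.
α₁ = Φ(-1.89) = 0.0294; rank = round(1000 × 0.0294) = 29; θ*₍29₎ = 22.98.
Upper: z₀ + z₂ = 2.139; 1 − a(z₀+z₂) = 1.1690; argument = 2.0088 → 2.01; α₂ = 0.9778; rank = 978; θ*₍978₎ = 29.10.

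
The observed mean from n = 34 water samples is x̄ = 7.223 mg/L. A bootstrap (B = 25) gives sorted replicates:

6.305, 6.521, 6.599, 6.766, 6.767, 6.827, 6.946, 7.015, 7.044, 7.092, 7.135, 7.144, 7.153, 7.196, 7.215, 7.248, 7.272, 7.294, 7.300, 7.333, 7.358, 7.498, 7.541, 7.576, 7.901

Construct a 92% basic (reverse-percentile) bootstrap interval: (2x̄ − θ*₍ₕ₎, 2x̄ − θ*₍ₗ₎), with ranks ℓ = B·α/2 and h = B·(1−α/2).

Percentile endpoints at ranks 1 and 24: θ*₍1₎ = 6.305, θ*₍24₎ = 7.576.
Basic interval reflects these around x̄:
  lower = 2 × 7.223 − 7.576 = 6.870
  upper = 2 × 7.223 − 6.305 = 8.141

(6.870, 8.141)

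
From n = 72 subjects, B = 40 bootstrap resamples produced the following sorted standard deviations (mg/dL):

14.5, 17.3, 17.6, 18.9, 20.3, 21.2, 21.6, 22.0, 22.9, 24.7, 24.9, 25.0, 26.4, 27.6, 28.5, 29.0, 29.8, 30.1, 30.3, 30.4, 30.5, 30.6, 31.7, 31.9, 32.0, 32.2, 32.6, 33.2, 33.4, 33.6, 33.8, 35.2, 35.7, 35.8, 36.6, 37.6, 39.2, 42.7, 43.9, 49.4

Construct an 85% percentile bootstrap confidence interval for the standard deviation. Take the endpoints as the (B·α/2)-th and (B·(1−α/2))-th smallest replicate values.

(17.6, 39.2)

α = 0.15; lower rank = 40 × 0.075 = 3; upper rank = 40 × 0.925 = 37.
The 3rd smallest replicate is 17.6; the 37th is 39.2.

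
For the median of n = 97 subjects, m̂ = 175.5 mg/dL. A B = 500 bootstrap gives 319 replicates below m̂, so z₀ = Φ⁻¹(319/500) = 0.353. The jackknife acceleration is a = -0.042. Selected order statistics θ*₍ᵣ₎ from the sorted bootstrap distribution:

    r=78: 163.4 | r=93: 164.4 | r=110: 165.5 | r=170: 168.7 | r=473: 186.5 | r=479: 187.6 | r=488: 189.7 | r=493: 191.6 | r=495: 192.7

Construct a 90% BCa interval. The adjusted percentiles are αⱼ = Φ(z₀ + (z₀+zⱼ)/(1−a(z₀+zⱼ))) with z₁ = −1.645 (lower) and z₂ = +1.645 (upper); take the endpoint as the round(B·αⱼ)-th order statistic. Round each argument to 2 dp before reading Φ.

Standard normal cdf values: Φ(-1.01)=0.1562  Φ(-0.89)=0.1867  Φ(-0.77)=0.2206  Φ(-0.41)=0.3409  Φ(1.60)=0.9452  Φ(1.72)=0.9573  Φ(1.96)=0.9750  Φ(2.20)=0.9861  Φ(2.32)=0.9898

(163.4, 191.6)

Lower: z₀ + z₁ = 0.353 + (-1.645) = -1.292; 1 − a(z₀+z₁) = 1 − (-0.042)(-1.292) = 0.9457; argument = 0.353 + (-1.292)/0.9457 = -1.0131 → -1.01.
α₁ = Φ(-1.01) = 0.1562; rank = round(500 × 0.1562) = 78; θ*₍78₎ = 163.4.
Upper: z₀ + z₂ = 1.998; 1 − a(z₀+z₂) = 1.0839; argument = 2.1963 → 2.20; α₂ = 0.9861; rank = 493; θ*₍493₎ = 191.6.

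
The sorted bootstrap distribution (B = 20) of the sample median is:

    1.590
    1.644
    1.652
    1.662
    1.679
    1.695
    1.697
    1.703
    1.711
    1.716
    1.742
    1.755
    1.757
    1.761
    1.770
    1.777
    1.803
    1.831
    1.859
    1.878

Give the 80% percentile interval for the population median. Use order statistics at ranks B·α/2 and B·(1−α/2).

(1.644, 1.831)

α = 0.20; lower rank = 20 × 0.100 = 2; upper rank = 20 × 0.900 = 18.
The 2nd smallest replicate is 1.644; the 18th is 1.831.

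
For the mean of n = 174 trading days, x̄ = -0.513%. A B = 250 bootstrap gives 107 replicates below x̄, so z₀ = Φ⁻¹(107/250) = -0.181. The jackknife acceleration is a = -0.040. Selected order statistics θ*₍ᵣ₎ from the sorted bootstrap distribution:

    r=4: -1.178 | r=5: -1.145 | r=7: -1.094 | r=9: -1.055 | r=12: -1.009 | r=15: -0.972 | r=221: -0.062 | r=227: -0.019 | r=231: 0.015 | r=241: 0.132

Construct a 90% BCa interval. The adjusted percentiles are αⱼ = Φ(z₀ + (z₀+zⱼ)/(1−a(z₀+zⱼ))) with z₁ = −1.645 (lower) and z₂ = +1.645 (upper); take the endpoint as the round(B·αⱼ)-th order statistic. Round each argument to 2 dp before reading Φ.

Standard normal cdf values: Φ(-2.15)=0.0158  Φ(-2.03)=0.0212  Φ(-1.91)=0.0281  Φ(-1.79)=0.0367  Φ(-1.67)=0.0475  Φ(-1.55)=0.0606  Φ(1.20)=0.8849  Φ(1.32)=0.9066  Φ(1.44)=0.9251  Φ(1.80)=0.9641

Lower: z₀ + z₁ = -0.181 + (-1.645) = -1.826; 1 − a(z₀+z₁) = 1 − (-0.040)(-1.826) = 0.9270; argument = -0.181 + (-1.826)/0.9270 = -2.1509 → -2.15.
α₁ = Φ(-2.15) = 0.0158; rank = round(250 × 0.0158) = 4; θ*₍4₎ = -1.178.
Upper: z₀ + z₂ = 1.464; 1 − a(z₀+z₂) = 1.0586; argument = 1.2020 → 1.20; α₂ = 0.8849; rank = 221; θ*₍221₎ = -0.062.

(-1.178, -0.062)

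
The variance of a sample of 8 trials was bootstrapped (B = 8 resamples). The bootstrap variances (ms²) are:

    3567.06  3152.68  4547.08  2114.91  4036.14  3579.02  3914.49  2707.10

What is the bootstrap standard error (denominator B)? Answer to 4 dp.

SE* = 725.9448

Bootstrap SE is the standard deviation of the 8 replicate variances.
Mean of replicates: (3567.06 + 3152.68 + 4547.08 + 2114.91 + 4036.14 + 3579.02 + 3914.49 + 2707.10) / 8 = 27618.48000 / 8 = 3452.31000
Sum of squared deviations: (+114.75000)² + (−299.63000)² + (+1094.77000)² + (−1337.40000)² + (+583.83000)² + (+126.71000)² + (+462.18000)² + (−745.21000)² = 4215967.00180
Variance = 4215967.00180 / 8 = 526995.87523
SE* = √526995.87523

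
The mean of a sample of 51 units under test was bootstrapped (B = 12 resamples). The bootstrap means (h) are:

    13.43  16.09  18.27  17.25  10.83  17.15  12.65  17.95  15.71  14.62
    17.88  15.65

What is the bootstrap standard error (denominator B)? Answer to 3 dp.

Bootstrap SE is the standard deviation of the 12 replicate means.
Mean of replicates: (13.43 + 16.09 + 18.27 + 17.25 + 10.83 + 17.15 + 12.65 + 17.95 + 15.71 + 14.62 + 17.88 + 15.65) / 12 = 187.4800 / 12 = 15.6233
Sum of squared deviations: (−2.1933)² + (+0.4667)² + (+2.6467)² + (+1.6267)² + (−4.7933)² + (+1.5267)² + (−2.9733)² + (+2.3267)² + (+0.0867)² + (−1.0033)² + (+2.2567)² + (+0.0267)² = 60.3477
Variance = 60.3477 / 12 = 5.0290
SE* = √5.0290

SE* = 2.243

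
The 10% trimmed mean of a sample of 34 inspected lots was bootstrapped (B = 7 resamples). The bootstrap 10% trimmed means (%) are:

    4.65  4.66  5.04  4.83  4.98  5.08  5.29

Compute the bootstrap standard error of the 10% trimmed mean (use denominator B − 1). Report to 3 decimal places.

Bootstrap SE is the standard deviation of the 7 replicate 10% trimmed means.
Mean of replicates: (4.65 + 4.66 + 5.04 + 4.83 + 4.98 + 5.08 + 5.29) / 7 = 34.5300 / 7 = 4.9329
Sum of squared deviations: (−0.2829)² + (−0.2729)² + (+0.1071)² + (−0.1029)² + (+0.0471)² + (+0.1471)² + (+0.3571)² = 0.3279
Variance = 0.3279 / 6 = 0.0547
SE* = √0.0547

SE* = 0.234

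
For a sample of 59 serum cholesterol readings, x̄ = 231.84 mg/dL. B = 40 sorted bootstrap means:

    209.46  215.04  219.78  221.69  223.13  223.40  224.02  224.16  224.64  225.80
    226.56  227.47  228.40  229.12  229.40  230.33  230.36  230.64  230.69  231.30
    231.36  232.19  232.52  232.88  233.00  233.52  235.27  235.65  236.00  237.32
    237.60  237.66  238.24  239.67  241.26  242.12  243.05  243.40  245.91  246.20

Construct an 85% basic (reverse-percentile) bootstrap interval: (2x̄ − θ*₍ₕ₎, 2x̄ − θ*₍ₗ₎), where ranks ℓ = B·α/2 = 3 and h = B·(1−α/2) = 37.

Percentile endpoints at ranks 3 and 37: θ*₍3₎ = 219.78, θ*₍37₎ = 243.05.
Basic interval reflects these around x̄:
  lower = 2 × 231.84 − 243.05 = 220.63
  upper = 2 × 231.84 − 219.78 = 243.90

(220.63, 243.90)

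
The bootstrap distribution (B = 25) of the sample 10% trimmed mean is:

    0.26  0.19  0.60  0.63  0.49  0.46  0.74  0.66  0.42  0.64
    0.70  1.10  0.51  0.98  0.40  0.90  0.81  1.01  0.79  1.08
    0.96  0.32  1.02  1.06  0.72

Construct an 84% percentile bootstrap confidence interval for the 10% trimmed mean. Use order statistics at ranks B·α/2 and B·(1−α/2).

(0.26, 1.06)

Sorted replicates: 0.19, 0.26, 0.32, 0.40, 0.42, 0.46, 0.49, 0.51, 0.60, 0.63, 0.64, 0.66, 0.70, 0.72, 0.74, 0.79, 0.81, 0.90, 0.96, 0.98, 1.01, 1.02, 1.06, 1.08, 1.10
α = 0.16; lower rank = 25 × 0.080 = 2; upper rank = 25 × 0.920 = 23.
The 2nd smallest replicate is 0.26; the 23rd is 1.06.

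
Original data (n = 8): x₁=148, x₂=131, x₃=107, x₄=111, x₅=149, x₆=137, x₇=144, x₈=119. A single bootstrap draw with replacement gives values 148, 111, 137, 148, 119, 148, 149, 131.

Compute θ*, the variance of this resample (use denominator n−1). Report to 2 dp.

Mean = 136.3750; sum of squared deviations = 1539.8750
s² = 1539.8750 / 7 = 219.9821

θ* = 219.98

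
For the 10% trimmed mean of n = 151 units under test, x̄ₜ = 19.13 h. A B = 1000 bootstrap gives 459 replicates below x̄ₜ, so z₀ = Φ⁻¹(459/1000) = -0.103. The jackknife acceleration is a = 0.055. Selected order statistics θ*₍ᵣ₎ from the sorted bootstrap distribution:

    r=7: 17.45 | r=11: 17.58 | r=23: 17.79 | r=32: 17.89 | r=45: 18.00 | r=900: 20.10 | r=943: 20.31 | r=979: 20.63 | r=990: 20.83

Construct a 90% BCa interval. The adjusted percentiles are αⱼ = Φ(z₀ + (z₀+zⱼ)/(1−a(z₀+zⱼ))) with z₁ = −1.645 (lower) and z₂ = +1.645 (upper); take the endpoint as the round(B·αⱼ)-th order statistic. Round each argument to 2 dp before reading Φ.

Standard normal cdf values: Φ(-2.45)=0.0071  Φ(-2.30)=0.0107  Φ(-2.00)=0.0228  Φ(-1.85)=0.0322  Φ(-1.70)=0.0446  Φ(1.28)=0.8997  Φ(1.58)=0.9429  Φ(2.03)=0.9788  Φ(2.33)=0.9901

Lower: z₀ + z₁ = -0.103 + (-1.645) = -1.748; 1 − a(z₀+z₁) = 1 − (0.055)(-1.748) = 1.0961; argument = -0.103 + (-1.748)/1.0961 = -1.6977 → -1.70.
α₁ = Φ(-1.70) = 0.0446; rank = round(1000 × 0.0446) = 45; θ*₍45₎ = 18.00.
Upper: z₀ + z₂ = 1.542; 1 − a(z₀+z₂) = 0.9152; argument = 1.5819 → 1.58; α₂ = 0.9429; rank = 943; θ*₍943₎ = 20.31.

(18.00, 20.31)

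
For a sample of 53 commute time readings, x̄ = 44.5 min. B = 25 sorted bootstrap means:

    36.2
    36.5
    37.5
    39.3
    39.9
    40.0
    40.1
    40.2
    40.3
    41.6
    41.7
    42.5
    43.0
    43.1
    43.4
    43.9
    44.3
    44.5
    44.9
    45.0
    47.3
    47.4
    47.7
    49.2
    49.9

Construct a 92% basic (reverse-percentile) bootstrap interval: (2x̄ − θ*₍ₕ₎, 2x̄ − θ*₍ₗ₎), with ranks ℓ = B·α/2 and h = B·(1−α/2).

Percentile endpoints at ranks 1 and 24: θ*₍1₎ = 36.2, θ*₍24₎ = 49.2.
Basic interval reflects these around x̄:
  lower = 2 × 44.5 − 49.2 = 39.8
  upper = 2 × 44.5 − 36.2 = 52.8

(39.8, 52.8)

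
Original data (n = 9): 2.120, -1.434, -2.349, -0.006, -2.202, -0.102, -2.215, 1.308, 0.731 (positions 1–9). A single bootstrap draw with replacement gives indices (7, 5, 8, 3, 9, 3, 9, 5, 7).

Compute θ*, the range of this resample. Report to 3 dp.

Resample values: -2.215, -2.202, 1.308, -2.349, 0.731, -2.349, 0.731, -2.202, -2.215.
Range = 1.308 − -2.349 = 3.657

θ* = 3.657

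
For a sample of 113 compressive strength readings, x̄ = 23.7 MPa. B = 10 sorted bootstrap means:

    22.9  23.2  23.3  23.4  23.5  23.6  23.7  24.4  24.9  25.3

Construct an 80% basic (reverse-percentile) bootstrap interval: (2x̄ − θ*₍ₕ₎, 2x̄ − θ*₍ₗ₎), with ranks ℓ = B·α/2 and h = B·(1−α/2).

Percentile endpoints at ranks 1 and 9: θ*₍1₎ = 22.9, θ*₍9₎ = 24.9.
Basic interval reflects these around x̄:
  lower = 2 × 23.7 − 24.9 = 22.5
  upper = 2 × 23.7 − 22.9 = 24.5

(22.5, 24.5)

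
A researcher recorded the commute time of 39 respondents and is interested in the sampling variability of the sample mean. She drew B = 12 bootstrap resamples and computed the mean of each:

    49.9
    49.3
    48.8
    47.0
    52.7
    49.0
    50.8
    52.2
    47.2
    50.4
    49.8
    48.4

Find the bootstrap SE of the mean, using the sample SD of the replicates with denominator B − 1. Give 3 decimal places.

SE* = 1.748

Bootstrap SE is the standard deviation of the 12 replicate means.
Mean of replicates: (49.9 + 49.3 + 48.8 + 47.0 + 52.7 + 49.0 + 50.8 + 52.2 + 47.2 + 50.4 + 49.8 + 48.4) / 12 = 595.5000 / 12 = 49.6250
Sum of squared deviations: (+0.2750)² + (−0.3250)² + (−0.8250)² + (−2.6250)² + (+3.0750)² + (−0.6250)² + (+1.1750)² + (+2.5750)² + (−2.4250)² + (+0.7750)² + (+0.1750)² + (−1.2250)² = 33.6225
Variance = 33.6225 / 11 = 3.0566
SE* = √3.0566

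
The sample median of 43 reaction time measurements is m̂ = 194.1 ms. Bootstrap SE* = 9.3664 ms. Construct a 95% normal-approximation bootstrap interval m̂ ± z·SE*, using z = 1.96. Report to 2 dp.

Margin = 1.96 × 9.3664 = 18.358
Interval: 194.1 ± 18.358

(175.74, 212.46)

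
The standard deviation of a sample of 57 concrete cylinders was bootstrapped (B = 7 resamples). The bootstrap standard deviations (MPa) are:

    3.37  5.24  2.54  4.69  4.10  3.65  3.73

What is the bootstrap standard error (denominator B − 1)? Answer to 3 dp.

SE* = 0.883

Bootstrap SE is the standard deviation of the 7 replicate standard deviations.
Mean of replicates: (3.37 + 5.24 + 2.54 + 4.69 + 4.10 + 3.65 + 3.73) / 7 = 27.3200 / 7 = 3.9029
Sum of squared deviations: (−0.5329)² + (+1.3371)² + (−1.3629)² + (+0.7871)² + (+0.1971)² + (−0.2529)² + (−0.1729)² = 4.6815
Variance = 4.6815 / 6 = 0.7803
SE* = √0.7803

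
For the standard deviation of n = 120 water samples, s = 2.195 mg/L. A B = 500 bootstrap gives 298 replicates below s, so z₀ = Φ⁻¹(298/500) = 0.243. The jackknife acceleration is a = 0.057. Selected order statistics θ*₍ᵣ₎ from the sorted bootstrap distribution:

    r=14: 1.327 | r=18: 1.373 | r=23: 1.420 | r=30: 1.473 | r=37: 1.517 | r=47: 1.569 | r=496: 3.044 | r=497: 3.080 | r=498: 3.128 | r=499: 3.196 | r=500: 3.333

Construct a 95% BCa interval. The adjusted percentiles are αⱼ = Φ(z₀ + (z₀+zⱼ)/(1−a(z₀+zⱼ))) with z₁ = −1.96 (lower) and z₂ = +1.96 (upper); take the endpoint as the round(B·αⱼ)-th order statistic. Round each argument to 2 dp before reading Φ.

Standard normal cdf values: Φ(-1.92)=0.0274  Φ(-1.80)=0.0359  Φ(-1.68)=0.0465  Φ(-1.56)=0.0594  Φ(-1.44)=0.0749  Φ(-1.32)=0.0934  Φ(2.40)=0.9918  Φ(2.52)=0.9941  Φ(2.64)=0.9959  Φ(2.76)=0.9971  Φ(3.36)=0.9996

Lower: z₀ + z₁ = 0.243 + (-1.960) = -1.717; 1 − a(z₀+z₁) = 1 − (0.057)(-1.717) = 1.0979; argument = 0.243 + (-1.717)/1.0979 = -1.3209 → -1.32.
α₁ = Φ(-1.32) = 0.0934; rank = round(500 × 0.0934) = 47; θ*₍47₎ = 1.569.
Upper: z₀ + z₂ = 2.203; 1 − a(z₀+z₂) = 0.8744; argument = 2.7624 → 2.76; α₂ = 0.9971; rank = 499; θ*₍499₎ = 3.196.

(1.569, 3.196)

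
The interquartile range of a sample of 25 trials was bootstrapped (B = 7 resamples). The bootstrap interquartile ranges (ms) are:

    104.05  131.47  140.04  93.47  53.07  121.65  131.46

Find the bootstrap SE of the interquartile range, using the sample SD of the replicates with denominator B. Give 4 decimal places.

SE* = 28.0444

Bootstrap SE is the standard deviation of the 7 replicate interquartile ranges.
Mean of replicates: (104.05 + 131.47 + 140.04 + 93.47 + 53.07 + 121.65 + 131.46) / 7 = 775.21000 / 7 = 110.74429
Sum of squared deviations: (−6.69429)² + (+20.72571)² + (+29.29571)² + (−17.27429)² + (−57.67429)² + (+10.90571)² + (+20.71571)² = 5505.40717
Variance = 5505.40717 / 7 = 786.48674
SE* = √786.48674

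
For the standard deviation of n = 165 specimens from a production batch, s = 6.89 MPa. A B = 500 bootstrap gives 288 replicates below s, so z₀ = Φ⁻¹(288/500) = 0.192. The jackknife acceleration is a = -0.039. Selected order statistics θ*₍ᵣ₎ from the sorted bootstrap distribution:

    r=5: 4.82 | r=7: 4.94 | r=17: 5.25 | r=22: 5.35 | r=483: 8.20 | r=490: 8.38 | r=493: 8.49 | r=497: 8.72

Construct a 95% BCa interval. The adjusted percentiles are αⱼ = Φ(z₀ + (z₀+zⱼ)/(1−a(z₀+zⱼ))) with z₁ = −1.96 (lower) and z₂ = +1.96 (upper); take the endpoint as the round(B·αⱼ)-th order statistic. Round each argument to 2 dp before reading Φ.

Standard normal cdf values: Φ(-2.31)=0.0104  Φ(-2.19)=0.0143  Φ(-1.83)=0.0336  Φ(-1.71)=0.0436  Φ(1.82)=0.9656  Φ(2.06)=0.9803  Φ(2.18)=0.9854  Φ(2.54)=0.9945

Lower: z₀ + z₁ = 0.192 + (-1.960) = -1.768; 1 − a(z₀+z₁) = 1 − (-0.039)(-1.768) = 0.9310; argument = 0.192 + (-1.768)/0.9310 = -1.7069 → -1.71.
α₁ = Φ(-1.71) = 0.0436; rank = round(500 × 0.0436) = 22; θ*₍22₎ = 5.35.
Upper: z₀ + z₂ = 2.152; 1 − a(z₀+z₂) = 1.0839; argument = 2.1774 → 2.18; α₂ = 0.9854; rank = 493; θ*₍493₎ = 8.49.

(5.35, 8.49)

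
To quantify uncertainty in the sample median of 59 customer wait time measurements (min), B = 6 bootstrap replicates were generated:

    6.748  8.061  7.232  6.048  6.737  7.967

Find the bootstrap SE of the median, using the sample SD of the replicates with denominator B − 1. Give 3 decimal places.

Bootstrap SE is the standard deviation of the 6 replicate medians.
Mean of replicates: (6.748 + 8.061 + 7.232 + 6.048 + 6.737 + 7.967) / 6 = 42.7930 / 6 = 7.1322
Sum of squared deviations: (−0.3842)² + (+0.9288)² + (+0.0998)² + (−1.0842)² + (−0.3952)² + (+0.8348)² = 3.0488
Variance = 3.0488 / 5 = 0.6098
SE* = √0.6098

SE* = 0.781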